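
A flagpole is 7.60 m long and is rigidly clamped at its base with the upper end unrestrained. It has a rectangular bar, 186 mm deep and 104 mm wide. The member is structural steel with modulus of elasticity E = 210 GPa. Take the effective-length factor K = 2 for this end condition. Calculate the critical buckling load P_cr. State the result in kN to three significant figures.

Buckling occurs about the weak axis: I_min = h·b³/12 with b = 104 mm (the shorter side).
I_min = 186×104³/12 = 1.744×10^7 mm⁴
I = 1.744×10^7 mm⁴ = 1.744×10^-5 m⁴
Effective length L_e = K·L = 2 × 7.60 = 15.20 m
P_cr = π²EI / L_e² = π² × 210×10⁹ × 1.744×10^-5 / 15.20² = 1.564×10^5 N

P_cr ≈ 156 kN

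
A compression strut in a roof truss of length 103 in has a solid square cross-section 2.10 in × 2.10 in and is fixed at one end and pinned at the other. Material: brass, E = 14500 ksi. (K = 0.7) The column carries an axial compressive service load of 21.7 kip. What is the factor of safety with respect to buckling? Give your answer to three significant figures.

n ≈ 2.06

I = a⁴/12 = 2.10⁴/12 = 1.621 in⁴
Effective length L_e = K·L = 0.7 × 103 = 72.10 in
P_cr = π²EI / L_e² = π² × 14500×10³ × 1.621 / 72.10² = 4.462×10^4 lb
Factor of safety n = P_cr / P = 44.616 / 21.7 = 2.06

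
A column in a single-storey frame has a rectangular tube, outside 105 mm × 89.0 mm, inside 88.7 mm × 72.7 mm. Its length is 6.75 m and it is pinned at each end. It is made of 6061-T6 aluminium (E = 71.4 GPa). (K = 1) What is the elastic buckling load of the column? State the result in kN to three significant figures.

Weak-axis I_min = (h_o·b_o³ − h_i·b_i³)/12 with b_o = 89.0, b_i = 72.70 mm (shorter outer/inner sides).
I_min = (105×89.0³ − 88.70×72.70³)/12 = 3.328×10^6 mm⁴
I = 3.328×10^6 mm⁴ = 3.328×10^-6 m⁴
Effective length L_e = K·L = 1 × 6.75 = 6.750 m
P_cr = π²EI / L_e² = π² × 71.4×10⁹ × 3.328×10^-6 / 6.750² = 5.148×10^4 N

P_cr ≈ 51.5 kN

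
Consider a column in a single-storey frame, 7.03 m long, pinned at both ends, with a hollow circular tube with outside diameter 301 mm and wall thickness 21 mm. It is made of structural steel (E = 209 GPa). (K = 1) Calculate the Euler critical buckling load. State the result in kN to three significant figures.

P_cr ≈ 7600 kN

Inner diameter d_i = 301 − 2×21 = 259.0 mm
I = π(d_o⁴ − d_i⁴)/64 = π(301⁴ − 259.0⁴)/64 = 1.820×10^8 mm⁴
I = 1.820×10^8 mm⁴ = 1.820×10^-4 m⁴
Effective length L_e = K·L = 1 × 7.03 = 7.030 m
P_cr = π²EI / L_e² = π² × 209×10⁹ × 1.820×10^-4 / 7.030² = 7.598×10^6 N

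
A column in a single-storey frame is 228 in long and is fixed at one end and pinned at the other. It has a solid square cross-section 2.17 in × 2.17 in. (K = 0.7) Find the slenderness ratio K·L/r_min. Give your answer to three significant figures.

λ ≈ 255

For a square r = a/√12 = 2.17/√12 = 0.6264 in
L_e = K·L = 0.7 × 228 = 159.6 in
λ = L_e / r_min = 159.60 / 0.6264 = 255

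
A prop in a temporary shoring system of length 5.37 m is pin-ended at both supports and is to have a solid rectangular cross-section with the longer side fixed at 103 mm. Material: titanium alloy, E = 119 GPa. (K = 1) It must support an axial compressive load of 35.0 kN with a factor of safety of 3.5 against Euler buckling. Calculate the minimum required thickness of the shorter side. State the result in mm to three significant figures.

b ≈ 70.5 mm

Required P_cr = n·P = 3.5 × 35.0 = 122.5 kN
L_e = K·L = 1 × 5.37 = 5.370 m
Required I = P_cr·L_e²/(π²E) = 1.225×10^5 × 5.370² / (π² × 1.19×10^11) = 3.008×10^-6 m⁴
I_req = 3.008×10^6 mm⁴
Rectangle, weak axis: I_min = h·b³/12 with h = 103 mm fixed  ⇒  b = (12I/h)^(1/3) = 70.5 mm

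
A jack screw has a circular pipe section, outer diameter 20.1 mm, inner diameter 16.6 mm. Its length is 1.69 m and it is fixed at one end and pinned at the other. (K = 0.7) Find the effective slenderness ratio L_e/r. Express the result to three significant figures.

d_o = 20.1 mm, d_i = 16.6 mm
I = π(d_o⁴ − d_i⁴)/64 = π(20.1⁴ − 16.60⁴)/64 = 4.285×10^3 mm⁴
A = 100.9 mm²;  r_min = √(I/A) = √(4.285×10^3/100.9) = 6.517 mm
L_e = K·L = 0.7 × 1.69 m = 1.183 m = 1183.0 mm
λ = L_e / r_min = 1183.0 / 6.517 = 182

λ ≈ 182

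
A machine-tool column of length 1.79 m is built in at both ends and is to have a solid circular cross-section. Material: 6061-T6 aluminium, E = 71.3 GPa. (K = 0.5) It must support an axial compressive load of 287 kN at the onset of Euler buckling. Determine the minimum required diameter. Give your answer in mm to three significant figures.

d ≈ 50.8 mm

L_e = K·L = 0.5 × 1.79 = 0.8950 m
Required I = P_cr·L_e²/(π²E) = 2.870×10^5 × 0.8950² / (π² × 7.13×10^10) = 3.267×10^-7 m⁴
I_req = 3.267×10^5 mm⁴
Solid circle: I = πd⁴/64  ⇒  d = (64I/π)^(1/4) = (64×3.267×10^5/π)^(1/4) = 50.8 mm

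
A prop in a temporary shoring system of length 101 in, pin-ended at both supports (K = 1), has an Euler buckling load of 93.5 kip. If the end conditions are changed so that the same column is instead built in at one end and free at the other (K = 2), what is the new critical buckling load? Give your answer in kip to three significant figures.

P_cr ≈ 23.4 kip

P_cr ∝ 1/K², so P_cr,new = P_cr,old × (K_old/K_new)² = 93.5 × (1/2)²
= 93.5 × 0.2500 = 23.4 kip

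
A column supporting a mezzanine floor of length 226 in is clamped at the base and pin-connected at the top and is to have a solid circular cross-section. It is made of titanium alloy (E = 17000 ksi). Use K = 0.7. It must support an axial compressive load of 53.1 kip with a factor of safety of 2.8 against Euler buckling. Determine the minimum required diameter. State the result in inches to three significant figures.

Required P_cr = n·P = 2.8 × 53.1 = 148.7 kip
L_e = K·L = 0.7 × 226 = 158.2 in
Required I = P_cr·L_e²/(π²E) = 1.487×10^5 × 158.2² / (π² × 1.70×10^7) = 22.18 in⁴
Solid circle: I = πd⁴/64  ⇒  d = (64I/π)^(1/4) = (64×22.18/π)^(1/4) = 4.61 in

d ≈ 4.61 in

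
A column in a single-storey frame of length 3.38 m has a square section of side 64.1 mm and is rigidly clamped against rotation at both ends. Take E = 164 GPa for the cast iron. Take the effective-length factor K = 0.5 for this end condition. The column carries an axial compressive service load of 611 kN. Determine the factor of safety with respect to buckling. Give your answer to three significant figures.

n ≈ 1.30

I = a⁴/12 = 64.1⁴/12 = 1.407×10^6 mm⁴
I = 1.407×10^6 mm⁴ = 1.407×10^-6 m⁴
Effective length L_e = K·L = 0.5 × 3.38 = 1.690 m
P_cr = π²EI / L_e² = π² × 164×10⁹ × 1.407×10^-6 / 1.690² = 7.973×10^5 N
Factor of safety n = P_cr / P = 797.30 / 611 = 1.30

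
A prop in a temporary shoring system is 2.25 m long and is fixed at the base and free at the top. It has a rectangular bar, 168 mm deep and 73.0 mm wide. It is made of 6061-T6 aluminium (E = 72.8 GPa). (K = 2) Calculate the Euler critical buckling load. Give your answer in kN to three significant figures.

P_cr ≈ 193 kN

Buckling occurs about the weak axis: I_min = h·b³/12 with b = 73.0 mm (the shorter side).
I_min = 168×73.0³/12 = 5.446×10^6 mm⁴
I = 5.446×10^6 mm⁴ = 5.446×10^-6 m⁴
Effective length L_e = K·L = 2 × 2.25 = 4.500 m
P_cr = π²EI / L_e² = π² × 72.8×10⁹ × 5.446×10^-6 / 4.500² = 1.932×10^5 N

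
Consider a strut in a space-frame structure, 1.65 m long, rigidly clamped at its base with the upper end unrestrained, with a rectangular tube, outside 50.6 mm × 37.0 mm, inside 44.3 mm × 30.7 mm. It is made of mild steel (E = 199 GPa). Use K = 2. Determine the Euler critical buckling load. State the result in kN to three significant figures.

Weak-axis I_min = (h_o·b_o³ − h_i·b_i³)/12 with b_o = 37.0, b_i = 30.70 mm (shorter outer/inner sides).
I_min = (50.6×37.0³ − 44.30×30.70³)/12 = 1.068×10^5 mm⁴
I = 1.068×10^5 mm⁴ = 1.068×10^-7 m⁴
Effective length L_e = K·L = 2 × 1.65 = 3.300 m
P_cr = π²EI / L_e² = π² × 199×10⁹ × 1.068×10^-7 / 3.300² = 1.926×10^4 N

P_cr ≈ 19.3 kN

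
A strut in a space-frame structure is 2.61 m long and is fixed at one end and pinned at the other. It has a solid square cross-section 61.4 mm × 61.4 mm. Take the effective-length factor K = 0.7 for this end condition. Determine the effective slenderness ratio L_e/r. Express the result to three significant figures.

λ ≈ 103

For a square r = a/√12 = 61.4/√12 = 17.72 mm
L_e = K·L = 0.7 × 2.61 m = 1.827 m = 1827.0 mm
λ = L_e / r_min = 1827.0 / 17.72 = 103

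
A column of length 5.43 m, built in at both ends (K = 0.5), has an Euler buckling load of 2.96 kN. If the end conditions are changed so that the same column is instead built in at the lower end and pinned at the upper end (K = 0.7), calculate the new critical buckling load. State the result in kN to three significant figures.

P_cr ∝ 1/K², so P_cr,new = P_cr,old × (K_old/K_new)² = 2.96 × (0.5/0.7)²
= 2.96 × 0.5102 = 1.51 kN

P_cr ≈ 1.51 kN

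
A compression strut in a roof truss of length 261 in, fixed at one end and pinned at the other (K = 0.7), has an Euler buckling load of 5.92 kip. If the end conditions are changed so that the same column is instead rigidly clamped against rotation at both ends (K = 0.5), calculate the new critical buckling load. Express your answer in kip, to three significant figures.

P_cr ∝ 1/K², so P_cr,new = P_cr,old × (K_old/K_new)² = 5.92 × (0.7/0.5)²
= 5.92 × 1.960 = 11.6 kip

P_cr ≈ 11.6 kip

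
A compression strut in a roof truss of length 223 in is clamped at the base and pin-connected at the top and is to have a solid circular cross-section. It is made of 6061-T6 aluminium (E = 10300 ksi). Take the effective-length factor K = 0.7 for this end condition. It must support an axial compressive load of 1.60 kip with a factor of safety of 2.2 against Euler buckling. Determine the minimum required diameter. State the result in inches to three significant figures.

Required P_cr = n·P = 2.2 × 1.60 = 3.520 kip
L_e = K·L = 0.7 × 223 = 156.1 in
Required I = P_cr·L_e²/(π²E) = 3.520×10^3 × 156.1² / (π² × 1.03×10^7) = 0.8437 in⁴
Solid circle: I = πd⁴/64  ⇒  d = (64I/π)^(1/4) = (64×0.8437/π)^(1/4) = 2.04 in

d ≈ 2.04 in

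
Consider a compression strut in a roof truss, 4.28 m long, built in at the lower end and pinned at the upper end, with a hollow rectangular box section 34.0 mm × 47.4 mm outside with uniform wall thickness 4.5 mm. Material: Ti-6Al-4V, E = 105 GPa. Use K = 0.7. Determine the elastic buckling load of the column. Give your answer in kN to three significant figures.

Inner dimensions: h_i = 47.4 − 2×4.5 = 38.40 mm, b_i = 34.0 − 2×4.5 = 25.00 mm
Weak-axis I_min = (h_o·b_o³ − h_i·b_i³)/12 with b_o = 34.0, b_i = 25.00 mm (shorter outer/inner sides).
I_min = (47.4×34.0³ − 38.40×25.00³)/12 = 1.053×10^5 mm⁴
I = 1.053×10^5 mm⁴ = 1.053×10^-7 m⁴
Effective length L_e = K·L = 0.7 × 4.28 = 2.996 m
P_cr = π²EI / L_e² = π² × 105×10⁹ × 1.053×10^-7 / 2.996² = 1.215×10^4 N

P_cr ≈ 12.2 kN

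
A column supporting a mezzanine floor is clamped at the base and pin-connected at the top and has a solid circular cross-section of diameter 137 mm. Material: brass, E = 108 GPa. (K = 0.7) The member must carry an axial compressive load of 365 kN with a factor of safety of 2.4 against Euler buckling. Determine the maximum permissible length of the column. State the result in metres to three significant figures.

L_max ≈ 6.55 m

I = πd⁴/64 = π×137⁴/64 = 1.729×10^7 mm⁴
I = 1.729×10^-5 m⁴
Required critical load P_cr = n·P = 2.4 × 365 = 876.0 kN = 8.760×10^5 N
From P_cr = π²EI/(K·L)²:  L = (1/K)·√(π²EI/P_cr) = (1/0.7)·√(π²×1.08×10^11×1.729×10^-5/8.760×10^5)
L = 6.55 m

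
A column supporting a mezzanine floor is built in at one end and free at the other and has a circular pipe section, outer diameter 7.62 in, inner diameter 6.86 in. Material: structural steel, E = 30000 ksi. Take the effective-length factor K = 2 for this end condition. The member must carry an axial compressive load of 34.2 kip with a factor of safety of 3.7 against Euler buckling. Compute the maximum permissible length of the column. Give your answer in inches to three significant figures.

d_o = 7.62 in, d_i = 6.86 in
I = π(d_o⁴ − d_i⁴)/64 = π(7.62⁴ − 6.860⁴)/64 = 56.79 in⁴
Required critical load P_cr = n·P = 3.7 × 34.2 = 126.5 kip = 1.265×10^5 lb
From P_cr = π²EI/(K·L)²:  L = (1/K)·√(π²EI/P_cr) = (1/2)·√(π²×3.00×10^7×56.79/1.265×10^5)
L = 182 in

L_max ≈ 182 in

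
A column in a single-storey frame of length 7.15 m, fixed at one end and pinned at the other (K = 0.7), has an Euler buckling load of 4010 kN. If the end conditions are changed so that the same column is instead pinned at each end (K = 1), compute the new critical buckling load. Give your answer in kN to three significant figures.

P_cr ∝ 1/K², so P_cr,new = P_cr,old × (K_old/K_new)² = 4010 × (0.7/1)²
= 4010 × 0.4900 = 1960 kN

P_cr ≈ 1960 kN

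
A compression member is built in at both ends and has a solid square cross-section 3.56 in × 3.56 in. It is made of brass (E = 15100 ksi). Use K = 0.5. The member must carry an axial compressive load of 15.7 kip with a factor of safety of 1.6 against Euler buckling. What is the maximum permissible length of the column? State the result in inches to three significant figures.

L_max ≈ 564 in

I = a⁴/12 = 3.56⁴/12 = 13.39 in⁴
Required critical load P_cr = n·P = 1.6 × 15.7 = 25.12 kip = 2.512×10^4 lb
From P_cr = π²EI/(K·L)²:  L = (1/K)·√(π²EI/P_cr) = (1/0.5)·√(π²×1.51×10^7×13.39/2.512×10^4)
L = 564 in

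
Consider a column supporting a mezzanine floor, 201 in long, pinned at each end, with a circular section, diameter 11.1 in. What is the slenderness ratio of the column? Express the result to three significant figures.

λ ≈ 72.4

For a solid circle r = d/4 = 11.1/4 = 2.775 in
L_e = K·L = 1 × 201 = 201.0 in
λ = L_e / r_min = 201.00 / 2.775 = 72.4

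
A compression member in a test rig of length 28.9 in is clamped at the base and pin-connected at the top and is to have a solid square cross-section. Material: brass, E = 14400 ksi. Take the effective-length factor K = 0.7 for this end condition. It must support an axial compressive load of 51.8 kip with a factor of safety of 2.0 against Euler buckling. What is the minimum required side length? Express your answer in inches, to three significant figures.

a ≈ 1.38 in

Required P_cr = n·P = 2.0 × 51.8 = 103.6 kip
L_e = K·L = 0.7 × 28.9 = 20.23 in
Required I = P_cr·L_e²/(π²E) = 1.036×10^5 × 20.23² / (π² × 1.44×10^7) = 0.2983 in⁴
Solid square: I = a⁴/12  ⇒  a = (12I)^(1/4) = (12×0.2983)^(1/4) = 1.38 in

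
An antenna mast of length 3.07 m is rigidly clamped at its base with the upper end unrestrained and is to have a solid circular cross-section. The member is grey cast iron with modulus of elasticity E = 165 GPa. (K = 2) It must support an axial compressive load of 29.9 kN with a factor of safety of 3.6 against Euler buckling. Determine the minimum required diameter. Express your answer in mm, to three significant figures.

Required P_cr = n·P = 3.6 × 29.9 = 107.6 kN
L_e = K·L = 2 × 3.07 = 6.140 m
Required I = P_cr·L_e²/(π²E) = 1.076×10^5 × 6.140² / (π² × 1.65×10^11) = 2.492×10^-6 m⁴
I_req = 2.492×10^6 mm⁴
Solid circle: I = πd⁴/64  ⇒  d = (64I/π)^(1/4) = (64×2.492×10^6/π)^(1/4) = 84.4 mm

d ≈ 84.4 mm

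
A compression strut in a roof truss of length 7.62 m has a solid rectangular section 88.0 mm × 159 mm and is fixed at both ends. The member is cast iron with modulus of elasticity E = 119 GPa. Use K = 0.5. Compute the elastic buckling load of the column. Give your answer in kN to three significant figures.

P_cr ≈ 731 kN

Buckling occurs about the weak axis: I_min = h·b³/12 with b = 88.0 mm (the shorter side).
I_min = 159×88.0³/12 = 9.030×10^6 mm⁴
I = 9.030×10^6 mm⁴ = 9.030×10^-6 m⁴
Effective length L_e = K·L = 0.5 × 7.62 = 3.810 m
P_cr = π²EI / L_e² = π² × 119×10⁹ × 9.030×10^-6 / 3.810² = 7.306×10^5 N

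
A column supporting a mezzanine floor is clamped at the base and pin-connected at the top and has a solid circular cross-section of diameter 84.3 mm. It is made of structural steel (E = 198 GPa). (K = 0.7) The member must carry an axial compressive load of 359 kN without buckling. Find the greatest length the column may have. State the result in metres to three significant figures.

L_max ≈ 5.25 m

I = πd⁴/64 = π×84.3⁴/64 = 2.479×10^6 mm⁴
I = 2.479×10^-6 m⁴
At the buckling limit P_cr = P = 3.590×10^5 N
From P_cr = π²EI/(K·L)²:  L = (1/K)·√(π²EI/P_cr) = (1/0.7)·√(π²×1.98×10^11×2.479×10^-6/3.590×10^5)
L = 5.25 m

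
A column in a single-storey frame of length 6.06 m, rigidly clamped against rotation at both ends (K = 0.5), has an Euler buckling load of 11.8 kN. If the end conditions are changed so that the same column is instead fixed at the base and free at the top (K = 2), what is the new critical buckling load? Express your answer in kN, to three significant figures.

P_cr ∝ 1/K², so P_cr,new = P_cr,old × (K_old/K_new)² = 11.8 × (0.5/2)²
= 11.8 × 0.06250 = 0.738 kN

P_cr ≈ 0.738 kN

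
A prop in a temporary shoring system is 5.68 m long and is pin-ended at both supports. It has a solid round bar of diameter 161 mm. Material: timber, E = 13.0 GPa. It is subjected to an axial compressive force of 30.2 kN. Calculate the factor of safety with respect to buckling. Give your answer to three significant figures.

I = πd⁴/64 = π×161⁴/64 = 3.298×10^7 mm⁴
I = 3.298×10^7 mm⁴ = 3.298×10^-5 m⁴
Effective length L_e = K·L = 1 × 5.68 = 5.680 m
P_cr = π²EI / L_e² = π² × 13.0×10⁹ × 3.298×10^-5 / 5.680² = 1.312×10^5 N
Factor of safety n = P_cr / P = 131.17 / 30.2 = 4.34

n ≈ 4.34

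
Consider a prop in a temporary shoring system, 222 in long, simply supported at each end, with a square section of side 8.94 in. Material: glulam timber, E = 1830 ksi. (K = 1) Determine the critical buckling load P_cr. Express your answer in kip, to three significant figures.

P_cr ≈ 195 kip

I = a⁴/12 = 8.94⁴/12 = 532.3 in⁴
Effective length L_e = K·L = 1 × 222 = 222.0 in
P_cr = π²EI / L_e² = π² × 1830×10³ × 532.3 / 222.0² = 1.951×10^5 lb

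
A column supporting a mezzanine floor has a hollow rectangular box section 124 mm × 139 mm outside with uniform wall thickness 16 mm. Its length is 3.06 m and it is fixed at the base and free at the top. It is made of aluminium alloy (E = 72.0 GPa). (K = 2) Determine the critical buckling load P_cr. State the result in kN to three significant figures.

P_cr ≈ 287 kN

Inner dimensions: h_i = 139 − 2×16 = 107.0 mm, b_i = 124 − 2×16 = 92.00 mm
Weak-axis I_min = (h_o·b_o³ − h_i·b_i³)/12 with b_o = 124, b_i = 92.00 mm (shorter outer/inner sides).
I_min = (139×124³ − 107.0×92.00³)/12 = 1.514×10^7 mm⁴
I = 1.514×10^7 mm⁴ = 1.514×10^-5 m⁴
Effective length L_e = K·L = 2 × 3.06 = 6.120 m
P_cr = π²EI / L_e² = π² × 72.0×10⁹ × 1.514×10^-5 / 6.120² = 2.873×10^5 N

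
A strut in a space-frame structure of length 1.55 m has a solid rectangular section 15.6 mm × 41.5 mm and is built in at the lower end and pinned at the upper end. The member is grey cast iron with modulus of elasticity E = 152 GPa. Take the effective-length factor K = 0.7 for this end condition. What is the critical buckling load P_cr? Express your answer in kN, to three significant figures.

Buckling occurs about the weak axis: I_min = h·b³/12 with b = 15.6 mm (the shorter side).
I_min = 41.5×15.6³/12 = 1.313×10^4 mm⁴
I = 1.313×10^4 mm⁴ = 1.313×10^-8 m⁴
Effective length L_e = K·L = 0.7 × 1.55 = 1.085 m
P_cr = π²EI / L_e² = π² × 152×10⁹ × 1.313×10^-8 / 1.085² = 1.673×10^4 N

P_cr ≈ 16.7 kN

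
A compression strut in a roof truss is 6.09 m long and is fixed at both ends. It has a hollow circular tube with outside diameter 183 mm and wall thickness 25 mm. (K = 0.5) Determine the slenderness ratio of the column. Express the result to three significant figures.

Inner diameter d_i = 183 − 2×25 = 133.0 mm
I = π(d_o⁴ − d_i⁴)/64 = π(183⁴ − 133.0⁴)/64 = 3.969×10^7 mm⁴
A = 1.241×10^4 mm²;  r_min = √(I/A) = √(3.969×10^7/1.241×10^4) = 56.56 mm
L_e = K·L = 0.5 × 6.09 m = 3.045 m = 3045.0 mm
λ = L_e / r_min = 3045.0 / 56.56 = 53.8

λ ≈ 53.8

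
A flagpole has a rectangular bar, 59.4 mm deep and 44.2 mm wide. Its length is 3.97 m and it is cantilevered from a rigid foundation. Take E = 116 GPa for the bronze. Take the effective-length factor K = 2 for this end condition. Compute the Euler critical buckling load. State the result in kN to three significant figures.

Buckling occurs about the weak axis: I_min = h·b³/12 with b = 44.2 mm (the shorter side).
I_min = 59.4×44.2³/12 = 4.274×10^5 mm⁴
I = 4.274×10^5 mm⁴ = 4.274×10^-7 m⁴
Effective length L_e = K·L = 2 × 3.97 = 7.940 m
P_cr = π²EI / L_e² = π² × 116×10⁹ × 4.274×10^-7 / 7.940² = 7.762×10^3 N

P_cr ≈ 7.76 kN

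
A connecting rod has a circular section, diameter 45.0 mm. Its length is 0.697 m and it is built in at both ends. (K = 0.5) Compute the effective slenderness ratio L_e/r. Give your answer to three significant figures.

λ ≈ 31.0

For a solid circle r = d/4 = 45.0/4 = 11.25 mm
L_e = K·L = 0.5 × 0.697 m = 0.3485 m = 348.50 mm
λ = L_e / r_min = 348.50 / 11.25 = 31.0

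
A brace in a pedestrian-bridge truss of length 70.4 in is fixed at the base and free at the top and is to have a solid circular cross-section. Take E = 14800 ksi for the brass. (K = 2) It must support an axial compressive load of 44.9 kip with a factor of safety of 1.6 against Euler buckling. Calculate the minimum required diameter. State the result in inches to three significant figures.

d ≈ 3.75 in

Required P_cr = n·P = 1.6 × 44.9 = 71.84 kip
L_e = K·L = 2 × 70.4 = 140.8 in
Required I = P_cr·L_e²/(π²E) = 7.184×10^4 × 140.8² / (π² × 1.48×10^7) = 9.750 in⁴
Solid circle: I = πd⁴/64  ⇒  d = (64I/π)^(1/4) = (64×9.750/π)^(1/4) = 3.75 in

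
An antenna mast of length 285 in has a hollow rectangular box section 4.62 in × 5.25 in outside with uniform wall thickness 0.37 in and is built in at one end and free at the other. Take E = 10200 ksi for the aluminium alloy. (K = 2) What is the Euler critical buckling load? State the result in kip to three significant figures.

Inner dimensions: h_i = 5.25 − 2×0.37 = 4.510 in, b_i = 4.62 − 2×0.37 = 3.880 in
Weak-axis I_min = (h_o·b_o³ − h_i·b_i³)/12 with b_o = 4.62, b_i = 3.880 in (shorter outer/inner sides).
I_min = (5.25×4.62³ − 4.510×3.880³)/12 = 21.19 in⁴
Effective length L_e = K·L = 2 × 285 = 570.0 in
P_cr = π²EI / L_e² = π² × 10200×10³ × 21.19 / 570.0² = 6.566×10^3 lb

P_cr ≈ 6.57 kip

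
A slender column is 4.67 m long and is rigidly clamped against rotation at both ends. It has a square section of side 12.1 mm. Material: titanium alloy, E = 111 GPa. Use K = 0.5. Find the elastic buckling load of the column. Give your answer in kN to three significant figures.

I = a⁴/12 = 12.1⁴/12 = 1.786×10^3 mm⁴
I = 1.786×10^3 mm⁴ = 1.786×10^-9 m⁴
Effective length L_e = K·L = 0.5 × 4.67 = 2.335 m
P_cr = π²EI / L_e² = π² × 111×10⁹ × 1.786×10^-9 / 2.335² = 358.9 N

P_cr ≈ 0.359 kN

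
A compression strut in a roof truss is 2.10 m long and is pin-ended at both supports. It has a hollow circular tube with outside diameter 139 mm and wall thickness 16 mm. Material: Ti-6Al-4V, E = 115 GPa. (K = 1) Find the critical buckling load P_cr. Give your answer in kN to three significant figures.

Inner diameter d_i = 139 − 2×16 = 107.0 mm
I = π(d_o⁴ − d_i⁴)/64 = π(139⁴ − 107.0⁴)/64 = 1.189×10^7 mm⁴
I = 1.189×10^7 mm⁴ = 1.189×10^-5 m⁴
Effective length L_e = K·L = 1 × 2.10 = 2.100 m
P_cr = π²EI / L_e² = π² × 115×10⁹ × 1.189×10^-5 / 2.100² = 3.060×10^6 N

P_cr ≈ 3060 kN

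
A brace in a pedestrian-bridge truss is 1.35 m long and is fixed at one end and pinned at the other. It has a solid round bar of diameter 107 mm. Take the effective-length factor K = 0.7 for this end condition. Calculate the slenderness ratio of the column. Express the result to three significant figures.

For a solid circle r = d/4 = 107/4 = 26.75 mm
L_e = K·L = 0.7 × 1.35 m = 0.9450 m = 945.00 mm
λ = L_e / r_min = 945.00 / 26.75 = 35.3

λ ≈ 35.3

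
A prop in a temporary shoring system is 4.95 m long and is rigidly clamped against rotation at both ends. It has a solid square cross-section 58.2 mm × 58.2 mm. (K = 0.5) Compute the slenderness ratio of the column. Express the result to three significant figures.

λ ≈ 147

I = a⁴/12 = 58.2⁴/12 = 9.561×10^5 mm⁴
A = 3.387×10^3 mm²;  r_min = √(I/A) = √(9.561×10^5/3.387×10^3) = 16.80 mm
L_e = K·L = 0.5 × 4.95 m = 2.475 m = 2475.0 mm
λ = L_e / r_min = 2475.0 / 16.80 = 147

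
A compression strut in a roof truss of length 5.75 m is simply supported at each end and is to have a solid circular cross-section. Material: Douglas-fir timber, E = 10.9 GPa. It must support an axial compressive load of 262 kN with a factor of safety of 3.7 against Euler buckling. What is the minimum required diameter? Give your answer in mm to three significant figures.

d ≈ 279 mm

Required P_cr = n·P = 3.7 × 262 = 969.4 kN
L_e = K·L = 1 × 5.75 = 5.750 m
Required I = P_cr·L_e²/(π²E) = 9.694×10^5 × 5.750² / (π² × 1.09×10^10) = 2.979×10^-4 m⁴
I_req = 2.979×10^8 mm⁴
Solid circle: I = πd⁴/64  ⇒  d = (64I/π)^(1/4) = (64×2.979×10^8/π)^(1/4) = 279 mm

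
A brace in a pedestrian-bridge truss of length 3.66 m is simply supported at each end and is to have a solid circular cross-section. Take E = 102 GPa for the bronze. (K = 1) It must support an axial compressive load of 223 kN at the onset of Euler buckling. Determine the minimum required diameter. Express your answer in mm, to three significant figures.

d ≈ 88.2 mm

L_e = K·L = 1 × 3.66 = 3.660 m
Required I = P_cr·L_e²/(π²E) = 2.230×10^5 × 3.660² / (π² × 1.02×10^11) = 2.967×10^-6 m⁴
I_req = 2.967×10^6 mm⁴
Solid circle: I = πd⁴/64  ⇒  d = (64I/π)^(1/4) = (64×2.967×10^6/π)^(1/4) = 88.2 mm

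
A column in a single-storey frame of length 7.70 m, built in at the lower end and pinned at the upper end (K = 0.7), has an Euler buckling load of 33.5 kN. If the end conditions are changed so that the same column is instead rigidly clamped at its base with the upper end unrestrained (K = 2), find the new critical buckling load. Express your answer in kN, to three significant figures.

P_cr ∝ 1/K², so P_cr,new = P_cr,old × (K_old/K_new)² = 33.5 × (0.7/2)²
= 33.5 × 0.1225 = 4.10 kN

P_cr ≈ 4.10 kN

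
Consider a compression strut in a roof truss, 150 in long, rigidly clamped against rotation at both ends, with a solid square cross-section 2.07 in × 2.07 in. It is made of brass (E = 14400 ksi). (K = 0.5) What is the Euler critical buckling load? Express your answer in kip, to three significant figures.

I = a⁴/12 = 2.07⁴/12 = 1.530 in⁴
Effective length L_e = K·L = 0.5 × 150 = 75.00 in
P_cr = π²EI / L_e² = π² × 14400×10³ × 1.530 / 75.00² = 3.866×10^4 lb

P_cr ≈ 38.7 kip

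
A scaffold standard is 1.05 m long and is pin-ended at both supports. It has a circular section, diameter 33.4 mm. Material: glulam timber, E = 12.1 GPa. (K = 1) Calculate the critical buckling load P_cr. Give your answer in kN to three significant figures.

P_cr ≈ 6.62 kN

I = πd⁴/64 = π×33.4⁴/64 = 6.109×10^4 mm⁴
I = 6.109×10^4 mm⁴ = 6.109×10^-8 m⁴
Effective length L_e = K·L = 1 × 1.05 = 1.050 m
P_cr = π²EI / L_e² = π² × 12.1×10⁹ × 6.109×10^-8 / 1.050² = 6.617×10^3 N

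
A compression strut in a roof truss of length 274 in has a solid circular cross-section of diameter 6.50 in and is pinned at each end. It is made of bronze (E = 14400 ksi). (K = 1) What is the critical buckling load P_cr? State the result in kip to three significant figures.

P_cr ≈ 166 kip

I = πd⁴/64 = π×6.50⁴/64 = 87.62 in⁴
Effective length L_e = K·L = 1 × 274 = 274.0 in
P_cr = π²EI / L_e² = π² × 14400×10³ × 87.62 / 274.0² = 1.659×10^5 lb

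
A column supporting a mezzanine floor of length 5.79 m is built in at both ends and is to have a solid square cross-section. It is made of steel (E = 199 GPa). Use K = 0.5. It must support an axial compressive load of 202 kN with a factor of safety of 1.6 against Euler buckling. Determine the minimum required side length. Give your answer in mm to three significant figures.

a ≈ 63.8 mm

Required P_cr = n·P = 1.6 × 202 = 323.2 kN
L_e = K·L = 0.5 × 5.79 = 2.895 m
Required I = P_cr·L_e²/(π²E) = 3.232×10^5 × 2.895² / (π² × 1.99×10^11) = 1.379×10^-6 m⁴
I_req = 1.379×10^6 mm⁴
Solid square: I = a⁴/12  ⇒  a = (12I)^(1/4) = (12×1.379×10^6)^(1/4) = 63.8 mm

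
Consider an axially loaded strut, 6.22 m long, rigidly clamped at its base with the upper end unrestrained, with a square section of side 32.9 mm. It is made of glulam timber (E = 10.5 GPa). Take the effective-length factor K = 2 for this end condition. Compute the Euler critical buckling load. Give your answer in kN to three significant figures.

I = a⁴/12 = 32.9⁴/12 = 9.763×10^4 mm⁴
I = 9.763×10^4 mm⁴ = 9.763×10^-8 m⁴
Effective length L_e = K·L = 2 × 6.22 = 12.44 m
P_cr = π²EI / L_e² = π² × 10.5×10⁹ × 9.763×10^-8 / 12.44² = 65.38 N

P_cr ≈ 0.0654 kN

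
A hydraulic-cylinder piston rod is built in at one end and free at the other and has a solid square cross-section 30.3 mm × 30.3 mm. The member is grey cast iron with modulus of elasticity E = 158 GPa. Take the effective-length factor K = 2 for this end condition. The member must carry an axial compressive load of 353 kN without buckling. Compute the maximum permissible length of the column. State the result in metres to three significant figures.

I = a⁴/12 = 30.3⁴/12 = 7.024×10^4 mm⁴
I = 7.024×10^-8 m⁴
At the buckling limit P_cr = P = 3.530×10^5 N
From P_cr = π²EI/(K·L)²:  L = (1/K)·√(π²EI/P_cr) = (1/2)·√(π²×1.58×10^11×7.024×10^-8/3.530×10^5)
L = 0.279 m

L_max ≈ 0.279 m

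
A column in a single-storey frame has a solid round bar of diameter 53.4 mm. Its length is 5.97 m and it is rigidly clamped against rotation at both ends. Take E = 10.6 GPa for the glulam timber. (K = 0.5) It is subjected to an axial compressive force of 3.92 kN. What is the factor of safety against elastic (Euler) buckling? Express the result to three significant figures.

I = πd⁴/64 = π×53.4⁴/64 = 3.991×10^5 mm⁴
I = 3.991×10^5 mm⁴ = 3.991×10^-7 m⁴
Effective length L_e = K·L = 0.5 × 5.97 = 2.985 m
P_cr = π²EI / L_e² = π² × 10.6×10⁹ × 3.991×10^-7 / 2.985² = 4.687×10^3 N
Factor of safety n = P_cr / P = 4.6865 / 3.92 = 1.20

n ≈ 1.20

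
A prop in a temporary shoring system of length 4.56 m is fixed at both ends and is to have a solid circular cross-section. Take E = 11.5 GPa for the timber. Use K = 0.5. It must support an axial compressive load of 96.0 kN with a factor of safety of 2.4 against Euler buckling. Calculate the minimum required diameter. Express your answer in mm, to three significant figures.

d ≈ 121 mm

Required P_cr = n·P = 2.4 × 96.0 = 230.4 kN
L_e = K·L = 0.5 × 4.56 = 2.280 m
Required I = P_cr·L_e²/(π²E) = 2.304×10^5 × 2.280² / (π² × 1.15×10^10) = 1.055×10^-5 m⁴
I_req = 1.055×10^7 mm⁴
Solid circle: I = πd⁴/64  ⇒  d = (64I/π)^(1/4) = (64×1.055×10^7/π)^(1/4) = 121 mm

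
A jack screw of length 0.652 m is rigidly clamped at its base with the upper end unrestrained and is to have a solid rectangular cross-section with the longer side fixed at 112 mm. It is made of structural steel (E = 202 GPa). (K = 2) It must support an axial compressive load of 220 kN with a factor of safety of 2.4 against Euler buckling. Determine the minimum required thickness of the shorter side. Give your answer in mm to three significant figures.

b ≈ 36.4 mm

Required P_cr = n·P = 2.4 × 220 = 528.0 kN
L_e = K·L = 2 × 0.652 = 1.304 m
Required I = P_cr·L_e²/(π²E) = 5.280×10^5 × 1.304² / (π² × 2.02×10^11) = 4.503×10^-7 m⁴
I_req = 4.503×10^5 mm⁴
Rectangle, weak axis: I_min = h·b³/12 with h = 112 mm fixed  ⇒  b = (12I/h)^(1/3) = 36.4 mm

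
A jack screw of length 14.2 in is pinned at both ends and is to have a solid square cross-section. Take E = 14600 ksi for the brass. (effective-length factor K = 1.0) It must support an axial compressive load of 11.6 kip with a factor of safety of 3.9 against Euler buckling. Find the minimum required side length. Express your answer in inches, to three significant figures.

Required P_cr = n·P = 3.9 × 11.6 = 45.24 kip
L_e = K·L = 1 × 14.2 = 14.20 in
Required I = P_cr·L_e²/(π²E) = 4.524×10^4 × 14.20² / (π² × 1.46×10^7) = 6.331×10^-2 in⁴
Solid square: I = a⁴/12  ⇒  a = (12I)^(1/4) = (12×6.331×10^-2)^(1/4) = 0.934 in

a ≈ 0.934 in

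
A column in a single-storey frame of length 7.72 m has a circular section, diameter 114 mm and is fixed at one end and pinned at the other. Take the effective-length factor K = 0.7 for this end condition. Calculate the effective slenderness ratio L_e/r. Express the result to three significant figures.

λ ≈ 190

For a solid circle r = d/4 = 114/4 = 28.50 mm
L_e = K·L = 0.7 × 7.72 m = 5.404 m = 5404.0 mm
λ = L_e / r_min = 5404.0 / 28.50 = 190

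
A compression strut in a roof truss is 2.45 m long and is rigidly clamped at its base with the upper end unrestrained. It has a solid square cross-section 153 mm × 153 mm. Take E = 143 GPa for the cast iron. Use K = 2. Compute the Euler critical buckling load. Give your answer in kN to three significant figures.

P_cr ≈ 2680 kN

I = a⁴/12 = 153⁴/12 = 4.567×10^7 mm⁴
I = 4.567×10^7 mm⁴ = 4.567×10^-5 m⁴
Effective length L_e = K·L = 2 × 2.45 = 4.900 m
P_cr = π²EI / L_e² = π² × 143×10⁹ × 4.567×10^-5 / 4.900² = 2.684×10^6 N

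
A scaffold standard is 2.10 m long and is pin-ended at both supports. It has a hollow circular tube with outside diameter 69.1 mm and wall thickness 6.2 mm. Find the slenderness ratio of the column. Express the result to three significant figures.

Inner diameter d_i = 69.1 − 2×6.2 = 56.70 mm
I = π(d_o⁴ − d_i⁴)/64 = π(69.1⁴ − 56.70⁴)/64 = 6.118×10^5 mm⁴
A = 1.225×10^3 mm²;  r_min = √(I/A) = √(6.118×10^5/1.225×10^3) = 22.35 mm
L_e = K·L = 1 × 2.10 m = 2.100 m = 2100.0 mm
λ = L_e / r_min = 2100.0 / 22.35 = 94.0

λ ≈ 94.0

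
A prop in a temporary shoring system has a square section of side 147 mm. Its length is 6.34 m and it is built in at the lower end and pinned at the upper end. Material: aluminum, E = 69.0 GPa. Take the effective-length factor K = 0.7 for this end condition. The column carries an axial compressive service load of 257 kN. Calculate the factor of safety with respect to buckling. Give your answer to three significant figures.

I = a⁴/12 = 147⁴/12 = 3.891×10^7 mm⁴
I = 3.891×10^7 mm⁴ = 3.891×10^-5 m⁴
Effective length L_e = K·L = 0.7 × 6.34 = 4.438 m
P_cr = π²EI / L_e² = π² × 69.0×10⁹ × 3.891×10^-5 / 4.438² = 1.345×10^6 N
Factor of safety n = P_cr / P = 1345.4 / 257 = 5.24

n ≈ 5.24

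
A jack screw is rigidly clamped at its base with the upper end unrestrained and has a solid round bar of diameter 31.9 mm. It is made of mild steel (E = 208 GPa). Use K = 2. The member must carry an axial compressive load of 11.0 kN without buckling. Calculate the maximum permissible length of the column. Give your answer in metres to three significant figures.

L_max ≈ 1.54 m

I = πd⁴/64 = π×31.9⁴/64 = 5.083×10^4 mm⁴
I = 5.083×10^-8 m⁴
At the buckling limit P_cr = P = 1.100×10^4 N
From P_cr = π²EI/(K·L)²:  L = (1/K)·√(π²EI/P_cr) = (1/2)·√(π²×2.08×10^11×5.083×10^-8/1.100×10^4)
L = 1.54 m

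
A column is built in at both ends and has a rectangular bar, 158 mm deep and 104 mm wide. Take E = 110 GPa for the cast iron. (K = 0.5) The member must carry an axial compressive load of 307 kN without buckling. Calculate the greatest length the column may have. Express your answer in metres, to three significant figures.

L_max ≈ 14.5 m

Buckling occurs about the weak axis: I_min = h·b³/12 with b = 104 mm (the shorter side).
I_min = 158×104³/12 = 1.481×10^7 mm⁴
I = 1.481×10^-5 m⁴
At the buckling limit P_cr = P = 3.070×10^5 N
From P_cr = π²EI/(K·L)²:  L = (1/K)·√(π²EI/P_cr) = (1/0.5)·√(π²×1.10×10^11×1.481×10^-5/3.070×10^5)
L = 14.5 m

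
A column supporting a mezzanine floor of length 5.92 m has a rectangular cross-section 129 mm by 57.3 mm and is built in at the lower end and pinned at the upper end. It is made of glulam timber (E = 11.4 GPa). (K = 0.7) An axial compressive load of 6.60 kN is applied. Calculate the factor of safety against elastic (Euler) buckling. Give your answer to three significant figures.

n ≈ 2.01

Buckling occurs about the weak axis: I_min = h·b³/12 with b = 57.3 mm (the shorter side).
I_min = 129×57.3³/12 = 2.022×10^6 mm⁴
I = 2.022×10^6 mm⁴ = 2.022×10^-6 m⁴
Effective length L_e = K·L = 0.7 × 5.92 = 4.144 m
P_cr = π²EI / L_e² = π² × 11.4×10⁹ × 2.022×10^-6 / 4.144² = 1.325×10^4 N
Factor of safety n = P_cr / P = 13.251 / 6.60 = 2.01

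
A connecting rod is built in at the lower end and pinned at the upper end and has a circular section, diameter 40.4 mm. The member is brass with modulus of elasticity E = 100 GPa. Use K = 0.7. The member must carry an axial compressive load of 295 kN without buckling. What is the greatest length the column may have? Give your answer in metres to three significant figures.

I = πd⁴/64 = π×40.4⁴/64 = 1.308×10^5 mm⁴
I = 1.308×10^-7 m⁴
At the buckling limit P_cr = P = 2.950×10^5 N
From P_cr = π²EI/(K·L)²:  L = (1/K)·√(π²EI/P_cr) = (1/0.7)·√(π²×1.00×10^11×1.308×10^-7/2.950×10^5)
L = 0.945 m

L_max ≈ 0.945 m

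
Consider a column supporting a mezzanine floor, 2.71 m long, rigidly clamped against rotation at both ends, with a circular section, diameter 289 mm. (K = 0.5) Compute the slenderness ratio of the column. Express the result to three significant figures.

I = πd⁴/64 = π×289⁴/64 = 3.424×10^8 mm⁴
A = 6.560×10^4 mm²;  r_min = √(I/A) = √(3.424×10^8/6.560×10^4) = 72.25 mm
L_e = K·L = 0.5 × 2.71 m = 1.355 m = 1355.0 mm
λ = L_e / r_min = 1355.0 / 72.25 = 18.8

λ ≈ 18.8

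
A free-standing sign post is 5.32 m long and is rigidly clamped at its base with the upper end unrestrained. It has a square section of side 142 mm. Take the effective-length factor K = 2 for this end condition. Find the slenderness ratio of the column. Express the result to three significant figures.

For a square r = a/√12 = 142/√12 = 40.99 mm
L_e = K·L = 2 × 5.32 m = 10.64 m = 10640 mm
λ = L_e / r_min = 10640 / 40.99 = 260

λ ≈ 260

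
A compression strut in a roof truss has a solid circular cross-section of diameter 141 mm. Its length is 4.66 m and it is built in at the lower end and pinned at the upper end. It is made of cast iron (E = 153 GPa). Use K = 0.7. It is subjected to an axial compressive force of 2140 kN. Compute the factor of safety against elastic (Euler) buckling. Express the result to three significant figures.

I = πd⁴/64 = π×141⁴/64 = 1.940×10^7 mm⁴
I = 1.940×10^7 mm⁴ = 1.940×10^-5 m⁴
Effective length L_e = K·L = 0.7 × 4.66 = 3.262 m
P_cr = π²EI / L_e² = π² × 153×10⁹ × 1.940×10^-5 / 3.262² = 2.753×10^6 N
Factor of safety n = P_cr / P = 2753.4 / 2140 = 1.29

n ≈ 1.29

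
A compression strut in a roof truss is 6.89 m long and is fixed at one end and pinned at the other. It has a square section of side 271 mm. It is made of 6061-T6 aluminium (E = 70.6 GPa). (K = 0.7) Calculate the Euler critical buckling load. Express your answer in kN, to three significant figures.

I = a⁴/12 = 271⁴/12 = 4.495×10^8 mm⁴
I = 4.495×10^8 mm⁴ = 4.495×10^-4 m⁴
Effective length L_e = K·L = 0.7 × 6.89 = 4.823 m
P_cr = π²EI / L_e² = π² × 70.6×10⁹ × 4.495×10^-4 / 4.823² = 1.346×10^7 N

P_cr ≈ 13500 kN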